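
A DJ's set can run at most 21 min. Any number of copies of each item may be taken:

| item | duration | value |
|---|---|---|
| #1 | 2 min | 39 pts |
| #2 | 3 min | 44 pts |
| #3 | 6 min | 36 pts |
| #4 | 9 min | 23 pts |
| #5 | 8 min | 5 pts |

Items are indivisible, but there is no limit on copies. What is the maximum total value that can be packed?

Best value-per-unit is #1 at 39/2; filling with it alone gives 10×39 = 390.
Optimal mix: 9×#1 + 1×#2 → duration 21, value 395.

395 pts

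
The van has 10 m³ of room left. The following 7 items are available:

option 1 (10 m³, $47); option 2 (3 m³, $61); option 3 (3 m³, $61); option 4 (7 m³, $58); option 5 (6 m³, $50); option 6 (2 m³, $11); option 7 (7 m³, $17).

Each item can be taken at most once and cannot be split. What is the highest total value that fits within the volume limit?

$133

Check high-value combinations within 10 m³:
- option 2+option 3+option 6: volume 3+3+2=8, value 61+61+11=133
- option 2+option 3: volume 3+3=6, value 61+61=122
- option 2+option 4: volume 3+7=10, value 61+58=119
- option 3+option 4: volume 3+7=10, value 61+58=119
- option 2+option 5: volume 3+6=9, value 61+50=111
Best: $133.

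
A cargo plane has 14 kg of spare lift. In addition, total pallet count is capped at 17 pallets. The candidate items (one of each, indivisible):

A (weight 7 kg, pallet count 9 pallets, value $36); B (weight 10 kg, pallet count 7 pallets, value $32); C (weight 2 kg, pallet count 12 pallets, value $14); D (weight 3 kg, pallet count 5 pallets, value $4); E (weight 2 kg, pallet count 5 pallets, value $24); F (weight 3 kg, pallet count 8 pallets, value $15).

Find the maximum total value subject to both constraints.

$60

Feasible sets respecting both limits:
- A+E: weight 9, pallet count 14, value 60
- B+E: weight 12, pallet count 12, value 56
- A+F: weight 10, pallet count 17, value 51
- B+F: weight 13, pallet count 15, value 47
Best: $60.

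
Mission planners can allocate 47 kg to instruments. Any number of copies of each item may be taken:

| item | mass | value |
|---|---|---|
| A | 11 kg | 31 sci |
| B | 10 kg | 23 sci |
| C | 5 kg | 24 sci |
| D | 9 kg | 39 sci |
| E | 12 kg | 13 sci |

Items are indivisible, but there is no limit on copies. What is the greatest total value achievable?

Best value-per-unit is C at 24/5, and filling with it alone uses mass 9×5=45. No mix of the others beats 9×24 = 216.

216 sci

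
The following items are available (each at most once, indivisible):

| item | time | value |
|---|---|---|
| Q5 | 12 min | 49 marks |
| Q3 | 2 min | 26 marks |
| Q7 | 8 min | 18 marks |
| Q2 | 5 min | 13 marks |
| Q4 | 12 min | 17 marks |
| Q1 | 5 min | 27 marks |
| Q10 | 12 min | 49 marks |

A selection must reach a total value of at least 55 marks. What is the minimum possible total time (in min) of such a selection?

Subsets with value ≥ 55, sorted by total time:
- Q3+Q2+Q1: time 12, value 66
- Q5+Q3: time 14, value 75
Minimum time: 12 min.

12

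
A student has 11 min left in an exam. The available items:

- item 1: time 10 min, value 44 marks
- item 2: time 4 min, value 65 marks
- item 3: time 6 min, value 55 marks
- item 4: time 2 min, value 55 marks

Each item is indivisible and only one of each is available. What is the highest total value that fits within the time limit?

120 marks

Check high-value combinations within 11 min:
- item 2+item 4: time 4+2=6, value 65+55=120
- item 2+item 3: time 4+6=10, value 65+55=120
- item 3+item 4: time 6+2=8, value 55+55=110
- item 2: time 4, value 65
- item 4: time 2, value 55
Best: 120 marks.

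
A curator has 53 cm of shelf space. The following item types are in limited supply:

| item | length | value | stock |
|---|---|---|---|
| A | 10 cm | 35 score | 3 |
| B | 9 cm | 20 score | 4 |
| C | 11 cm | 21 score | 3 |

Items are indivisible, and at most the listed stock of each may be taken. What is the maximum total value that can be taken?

147 score

Best selections within length 53 and stock limits:
- 3×A + 2×C: length 52, value 147
- 3×A + 1×B + 1×C: length 50, value 146
- 3×A + 2×B: length 48, value 145
- 2×A + 3×C: length 53, value 133
Best: 147 score.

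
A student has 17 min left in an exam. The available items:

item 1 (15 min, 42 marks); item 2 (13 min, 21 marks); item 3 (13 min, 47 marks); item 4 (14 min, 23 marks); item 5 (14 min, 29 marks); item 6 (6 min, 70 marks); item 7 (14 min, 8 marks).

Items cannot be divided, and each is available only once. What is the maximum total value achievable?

70 marks

Check high-value combinations within 17 min:
- item 6: time 6, value 70
- item 3: time 13, value 47
- item 1: time 15, value 42
Best: 70 marks.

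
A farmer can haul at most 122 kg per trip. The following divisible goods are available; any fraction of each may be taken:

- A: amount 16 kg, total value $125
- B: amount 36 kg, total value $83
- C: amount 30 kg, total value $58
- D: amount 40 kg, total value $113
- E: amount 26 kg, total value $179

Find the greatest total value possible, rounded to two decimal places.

Take in order of value per unit:
- A (125/16 per unit): all 16 → value 125, running total 125.00
- E (179/26 per unit): all 26 → value 179, running total 304.00
- D (113/40 per unit): all 40 → value 113, running total 417.00
- B (83/36 per unit): all 36 → value 83, running total 500.00
- C (58/30 per unit): 4 of 30 → value 4×58/30 = 7.7333, running total 507.73
Total 507.73.

507.73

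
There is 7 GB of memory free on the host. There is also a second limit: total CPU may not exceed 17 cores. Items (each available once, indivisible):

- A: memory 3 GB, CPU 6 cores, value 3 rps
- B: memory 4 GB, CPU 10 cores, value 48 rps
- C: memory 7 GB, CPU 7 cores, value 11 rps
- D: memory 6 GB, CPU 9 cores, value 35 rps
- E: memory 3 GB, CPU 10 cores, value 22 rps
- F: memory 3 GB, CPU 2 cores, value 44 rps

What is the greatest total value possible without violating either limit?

92 rps

Feasible sets respecting both limits:
- B+F: memory 7, CPU 12, value 92
- E+F: memory 6, CPU 12, value 66
- A+B: memory 7, CPU 16, value 51
Best: 92 rps.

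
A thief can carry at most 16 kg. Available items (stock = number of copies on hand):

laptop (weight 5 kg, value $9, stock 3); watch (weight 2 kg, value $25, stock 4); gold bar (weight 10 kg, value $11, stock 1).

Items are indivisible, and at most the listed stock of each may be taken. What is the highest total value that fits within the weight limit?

Best selections within weight 16 and stock limits:
- 1×laptop + 4×watch: weight 13, value 109
- 4×watch: weight 8, value 100
Best: $109.

$109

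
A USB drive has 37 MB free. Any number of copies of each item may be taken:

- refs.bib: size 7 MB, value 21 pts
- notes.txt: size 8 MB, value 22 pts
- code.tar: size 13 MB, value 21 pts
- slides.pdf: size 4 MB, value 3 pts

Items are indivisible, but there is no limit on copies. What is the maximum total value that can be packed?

107 pts

Best value-per-unit is refs.bib at 21/7; filling with it alone gives 5×21 = 105.
Optimal mix: 3×refs.bib + 2×notes.txt → size 37, value 107.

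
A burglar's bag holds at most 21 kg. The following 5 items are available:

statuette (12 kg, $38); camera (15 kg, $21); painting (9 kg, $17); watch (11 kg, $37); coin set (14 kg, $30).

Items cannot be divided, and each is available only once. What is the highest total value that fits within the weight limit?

$55

Check high-value combinations within 21 kg:
- statuette+painting: weight 12+9=21, value 38+17=55
- painting+watch: weight 9+11=20, value 17+37=54
- statuette: weight 12, value 38
- watch: weight 11, value 37
Best: $55.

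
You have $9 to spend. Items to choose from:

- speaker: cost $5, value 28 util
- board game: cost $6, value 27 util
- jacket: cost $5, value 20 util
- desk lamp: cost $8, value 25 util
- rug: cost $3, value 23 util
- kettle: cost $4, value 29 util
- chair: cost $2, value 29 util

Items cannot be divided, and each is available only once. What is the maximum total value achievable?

81 util

Check high-value combinations within $9:
- rug+kettle+chair: cost 3+4+2=9, value 23+29+29=81
- kettle+chair: cost 4+2=6, value 29+29=58
- speaker+chair: cost 5+2=7, value 28+29=57
- speaker+kettle: cost 5+4=9, value 28+29=57
Best: 81 util.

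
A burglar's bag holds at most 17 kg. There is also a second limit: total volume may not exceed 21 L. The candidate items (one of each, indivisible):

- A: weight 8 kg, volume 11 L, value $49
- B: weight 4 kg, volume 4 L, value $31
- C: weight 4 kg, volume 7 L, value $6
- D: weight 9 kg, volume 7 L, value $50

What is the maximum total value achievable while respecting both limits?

Feasible sets respecting both limits:
- A+D: weight 17, volume 18, value 99
- B+C+D: weight 17, volume 18, value 87
- B+D: weight 13, volume 11, value 81
- A+B: weight 12, volume 15, value 80
Best: $99.

$99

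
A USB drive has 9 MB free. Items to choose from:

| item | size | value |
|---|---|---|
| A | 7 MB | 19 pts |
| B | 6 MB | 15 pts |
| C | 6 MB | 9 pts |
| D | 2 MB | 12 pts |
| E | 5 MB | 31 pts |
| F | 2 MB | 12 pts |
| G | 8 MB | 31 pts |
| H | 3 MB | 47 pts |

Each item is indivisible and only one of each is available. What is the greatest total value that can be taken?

78 pts

Check high-value combinations within 9 MB:
- E+H: size 5+3=8, value 31+47=78
- D+F+H: size 2+2+3=7, value 12+12+47=71
- B+H: size 6+3=9, value 15+47=62
Best: 78 pts.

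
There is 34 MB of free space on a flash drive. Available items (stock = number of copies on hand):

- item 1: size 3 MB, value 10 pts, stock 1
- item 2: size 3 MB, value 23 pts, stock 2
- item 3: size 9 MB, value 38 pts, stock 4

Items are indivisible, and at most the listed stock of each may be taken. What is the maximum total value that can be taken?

Top feasible selections:
- 2×item 2 + 3×item 3: size 33, value 160
- 1×item 1 + 1×item 2 + 3×item 3: size 33, value 147
- 1×item 2 + 3×item 3: size 30, value 137
- 1×item 1 + 2×item 2 + 2×item 3: size 27, value 132
Best: 160 pts.

160 pts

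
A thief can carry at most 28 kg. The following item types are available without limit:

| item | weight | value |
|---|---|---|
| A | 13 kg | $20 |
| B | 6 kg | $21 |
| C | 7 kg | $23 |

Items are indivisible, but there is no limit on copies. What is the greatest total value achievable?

$92

Best value-per-unit is B at 21/6; filling with it alone gives 4×21 = 84.
Optimal mix: 4×C → weight 28, value 92.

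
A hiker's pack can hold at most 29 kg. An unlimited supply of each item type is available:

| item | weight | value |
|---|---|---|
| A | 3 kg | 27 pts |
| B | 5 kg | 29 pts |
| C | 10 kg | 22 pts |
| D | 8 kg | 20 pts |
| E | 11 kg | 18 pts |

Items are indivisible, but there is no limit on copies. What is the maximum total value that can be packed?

245 pts

Best value-per-unit is A at 27/3; filling with it alone gives 9×27 = 243.
Optimal mix: 8×A + 1×B → weight 29, value 245.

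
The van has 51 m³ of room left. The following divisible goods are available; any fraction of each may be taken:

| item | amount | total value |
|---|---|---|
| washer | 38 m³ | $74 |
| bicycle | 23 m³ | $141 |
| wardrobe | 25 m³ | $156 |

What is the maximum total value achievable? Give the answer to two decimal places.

302.84

Take in order of value per unit:
- wardrobe (156/25 per unit): all 25 → value 156, running total 156.00
- bicycle (141/23 per unit): all 23 → value 141, running total 297.00
- washer (74/38 per unit): 3 of 38 → value 3×74/38 = 5.8421, running total 302.84
Total 302.84.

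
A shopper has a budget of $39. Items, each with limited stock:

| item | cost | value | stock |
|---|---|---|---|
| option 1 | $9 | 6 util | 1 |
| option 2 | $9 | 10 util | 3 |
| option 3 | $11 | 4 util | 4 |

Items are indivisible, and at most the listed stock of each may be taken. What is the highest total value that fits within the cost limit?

36 util

Best selections within cost 39 and stock limits:
- 1×option 1 + 3×option 2: cost 36, value 36
- 3×option 2 + 1×option 3: cost 38, value 34
- 3×option 2: cost 27, value 30
Best: 36 util.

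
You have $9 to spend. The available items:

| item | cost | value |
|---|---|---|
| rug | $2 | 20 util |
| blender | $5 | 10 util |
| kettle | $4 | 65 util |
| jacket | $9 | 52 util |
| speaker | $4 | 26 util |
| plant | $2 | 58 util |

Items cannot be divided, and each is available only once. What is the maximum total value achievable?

143 util

This is a 0/1 knapsack; check combinations near the capacity.
- rug+kettle+plant: cost 2+4+2=8, value 20+65+58=143
- kettle+plant: cost 4+2=6, value 65+58=123
- rug+speaker+plant: cost 2+4+2=8, value 20+26+58=104
Best: 143 util.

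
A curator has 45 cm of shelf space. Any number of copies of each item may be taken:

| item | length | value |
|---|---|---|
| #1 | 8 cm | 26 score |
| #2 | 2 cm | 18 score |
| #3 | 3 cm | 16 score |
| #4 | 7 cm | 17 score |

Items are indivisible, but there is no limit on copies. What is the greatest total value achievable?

Best value-per-unit is #2 at 18/2, and filling with it alone uses length 22×2=44. No mix of the others beats 22×18 = 396.

396 score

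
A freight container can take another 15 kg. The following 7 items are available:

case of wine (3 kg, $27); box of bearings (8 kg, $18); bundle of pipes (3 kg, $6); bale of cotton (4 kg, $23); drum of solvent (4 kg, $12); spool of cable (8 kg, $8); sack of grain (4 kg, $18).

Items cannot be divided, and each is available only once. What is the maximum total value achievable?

Check high-value combinations within 15 kg:
- case of wine+bale of cotton+drum of solvent+sack of grain: weight 3+4+4+4=15, value 27+23+12+18=80
- case of wine+bundle of pipes+bale of cotton+sack of grain: weight 3+3+4+4=14, value 27+6+23+18=74
- case of wine+bale of cotton+sack of grain: weight 3+4+4=11, value 27+23+18=68
Best: $80.

$80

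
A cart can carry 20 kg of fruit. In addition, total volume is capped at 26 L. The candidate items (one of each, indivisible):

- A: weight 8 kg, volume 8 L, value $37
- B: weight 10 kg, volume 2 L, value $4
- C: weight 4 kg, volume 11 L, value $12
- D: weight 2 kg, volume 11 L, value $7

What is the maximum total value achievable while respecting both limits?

Feasible sets respecting both limits:
- A+C: weight 12, volume 19, value 49
- A+B+D: weight 20, volume 21, value 48
- A+D: weight 10, volume 19, value 44
Best: $49.

$49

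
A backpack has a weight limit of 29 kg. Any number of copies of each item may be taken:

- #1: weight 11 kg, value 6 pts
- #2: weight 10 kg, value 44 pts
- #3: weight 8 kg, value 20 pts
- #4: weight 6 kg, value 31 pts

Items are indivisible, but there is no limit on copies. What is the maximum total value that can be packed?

137 pts

Best value-per-unit is #4 at 31/6; filling with it alone gives 4×31 = 124.
Optimal mix: 1×#2 + 3×#4 → weight 28, value 137.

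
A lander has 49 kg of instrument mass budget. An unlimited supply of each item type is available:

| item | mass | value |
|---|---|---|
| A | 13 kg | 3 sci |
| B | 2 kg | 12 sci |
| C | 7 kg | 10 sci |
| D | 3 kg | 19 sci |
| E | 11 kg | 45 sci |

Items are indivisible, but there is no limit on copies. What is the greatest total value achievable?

Best value-per-unit is D at 19/3; filling with it alone gives 16×19 = 304.
Optimal mix: 2×B + 15×D → mass 49, value 309.

309 sci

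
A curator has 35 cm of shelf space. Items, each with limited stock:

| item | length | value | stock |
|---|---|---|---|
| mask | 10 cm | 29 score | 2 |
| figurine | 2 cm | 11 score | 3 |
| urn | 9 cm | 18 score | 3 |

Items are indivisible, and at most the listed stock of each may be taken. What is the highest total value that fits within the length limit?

Best selections within length 35 and stock limits:
- 2×mask + 3×figurine + 1×urn: length 35, value 109
- 2×mask + 2×figurine + 1×urn: length 33, value 98
- 1×mask + 3×figurine + 2×urn: length 34, value 98
Best: 109 score.

109 score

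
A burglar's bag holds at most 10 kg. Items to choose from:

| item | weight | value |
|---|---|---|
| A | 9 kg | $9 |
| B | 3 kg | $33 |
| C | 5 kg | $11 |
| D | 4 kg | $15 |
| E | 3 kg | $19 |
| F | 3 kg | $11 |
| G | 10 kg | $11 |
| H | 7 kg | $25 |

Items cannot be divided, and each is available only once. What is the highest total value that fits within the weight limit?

$67

Check high-value combinations within 10 kg:
- B+D+E: weight 3+4+3=10, value 33+15+19=67
- B+E+F: weight 3+3+3=9, value 33+19+11=63
- B+D+F: weight 3+4+3=10, value 33+15+11=59
Best: $67.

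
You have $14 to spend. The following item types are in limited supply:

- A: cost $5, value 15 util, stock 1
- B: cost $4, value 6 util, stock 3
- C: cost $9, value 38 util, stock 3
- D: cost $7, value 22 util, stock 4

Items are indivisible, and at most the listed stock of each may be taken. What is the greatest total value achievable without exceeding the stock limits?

53 util

Top feasible selections:
- 1×A + 1×C: cost 14, value 53
- 1×B + 1×C: cost 13, value 44
- 2×D: cost 14, value 44
Best: 53 util.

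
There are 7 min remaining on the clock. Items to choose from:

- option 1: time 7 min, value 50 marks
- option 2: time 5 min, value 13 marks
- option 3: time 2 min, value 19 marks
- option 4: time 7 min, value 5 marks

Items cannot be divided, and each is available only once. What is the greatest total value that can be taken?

Check high-value combinations within 7 min:
- option 1: time 7, value 50
- option 2+option 3: time 5+2=7, value 13+19=32
- option 3: time 2, value 19
Best: 50 marks.

50 marks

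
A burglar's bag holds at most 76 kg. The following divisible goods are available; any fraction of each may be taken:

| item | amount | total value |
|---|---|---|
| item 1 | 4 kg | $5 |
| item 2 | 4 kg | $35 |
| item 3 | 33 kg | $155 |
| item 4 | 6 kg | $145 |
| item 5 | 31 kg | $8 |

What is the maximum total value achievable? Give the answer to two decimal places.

347.48

Take in order of value per unit:
- item 4 (145/6 per unit): all 6 → value 145, running total 145.00
- item 2 (35/4 per unit): all 4 → value 35, running total 180.00
- item 3 (155/33 per unit): all 33 → value 155, running total 335.00
- item 1 (5/4 per unit): all 4 → value 5, running total 340.00
- item 5 (8/31 per unit): 29 of 31 → value 29×8/31 = 7.4839, running total 347.48
Total 347.48.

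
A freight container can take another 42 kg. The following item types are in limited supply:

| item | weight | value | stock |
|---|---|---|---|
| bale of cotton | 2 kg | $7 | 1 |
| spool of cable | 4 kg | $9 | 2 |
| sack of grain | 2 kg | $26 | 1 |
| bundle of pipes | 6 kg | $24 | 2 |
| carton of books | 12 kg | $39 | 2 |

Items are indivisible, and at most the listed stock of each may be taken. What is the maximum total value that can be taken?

Best selections within weight 42 and stock limits:
- 1×spool of cable + 1×sack of grain + 2×bundle of pipes + 2×carton of books: weight 42, value 161
- 1×bale of cotton + 1×sack of grain + 2×bundle of pipes + 2×carton of books: weight 40, value 159
- 1×bale of cotton + 2×spool of cable + 1×sack of grain + 1×bundle of pipes + 2×carton of books: weight 42, value 153
- 1×sack of grain + 2×bundle of pipes + 2×carton of books: weight 38, value 152
Best: $161.

$161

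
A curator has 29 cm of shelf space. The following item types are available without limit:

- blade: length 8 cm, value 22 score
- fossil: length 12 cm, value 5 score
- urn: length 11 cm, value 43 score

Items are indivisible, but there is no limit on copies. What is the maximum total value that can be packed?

Best value-per-unit is urn at 43/11; filling with it alone gives 2×43 = 86.
Optimal mix: 2×blade + 1×urn → length 27, value 87.

87 score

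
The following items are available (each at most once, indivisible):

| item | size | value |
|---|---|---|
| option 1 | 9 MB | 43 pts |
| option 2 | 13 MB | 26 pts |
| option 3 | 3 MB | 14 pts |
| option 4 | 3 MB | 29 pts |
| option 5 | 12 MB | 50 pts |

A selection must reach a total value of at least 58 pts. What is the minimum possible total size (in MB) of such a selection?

12

Subsets with value ≥ 58, sorted by total size:
- option 1+option 4: size 12, value 72
- option 1+option 3+option 4: size 15, value 86
Minimum size: 12 MB.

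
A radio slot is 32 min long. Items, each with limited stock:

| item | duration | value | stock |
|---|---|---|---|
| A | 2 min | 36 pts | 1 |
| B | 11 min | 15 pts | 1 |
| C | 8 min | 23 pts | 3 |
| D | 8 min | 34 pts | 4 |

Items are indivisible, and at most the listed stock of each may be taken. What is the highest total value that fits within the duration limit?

Top feasible selections:
- 1×A + 3×D: duration 26, value 138
- 4×D: duration 32, value 136
Best: 138 pts.

138 pts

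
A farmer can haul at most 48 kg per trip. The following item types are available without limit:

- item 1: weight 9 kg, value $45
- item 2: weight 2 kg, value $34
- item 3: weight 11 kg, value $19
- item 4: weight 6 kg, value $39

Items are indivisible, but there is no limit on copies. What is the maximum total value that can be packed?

Best value-per-unit is item 2 at 34/2, and filling with it alone uses weight 24×2=48. No mix of the others beats 24×34 = 816.

$816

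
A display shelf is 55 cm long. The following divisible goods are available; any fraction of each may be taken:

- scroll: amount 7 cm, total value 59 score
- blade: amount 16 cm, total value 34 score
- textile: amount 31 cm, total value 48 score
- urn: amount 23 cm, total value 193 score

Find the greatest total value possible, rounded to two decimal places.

299.94

Take in order of value per unit:
- scroll (59/7 per unit): all 7 → value 59, running total 59.00
- urn (193/23 per unit): all 23 → value 193, running total 252.00
- blade (34/16 per unit): all 16 → value 34, running total 286.00
- textile (48/31 per unit): 9 of 31 → value 9×48/31 = 13.9355, running total 299.94
Total 299.94.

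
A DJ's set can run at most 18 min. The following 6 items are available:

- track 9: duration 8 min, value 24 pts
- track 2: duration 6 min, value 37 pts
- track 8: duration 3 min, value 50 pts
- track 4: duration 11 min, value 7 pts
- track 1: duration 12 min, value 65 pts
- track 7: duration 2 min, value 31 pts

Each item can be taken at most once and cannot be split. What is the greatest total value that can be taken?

146 pts

Check high-value combinations within 18 min:
- track 8+track 1+track 7: duration 3+12+2=17, value 50+65+31=146
- track 2+track 8+track 7: duration 6+3+2=11, value 37+50+31=118
- track 8+track 1: duration 3+12=15, value 50+65=115
- track 9+track 2+track 8: duration 8+6+3=17, value 24+37+50=111
- track 9+track 8+track 7: duration 8+3+2=13, value 24+50+31=105
Best: 146 pts.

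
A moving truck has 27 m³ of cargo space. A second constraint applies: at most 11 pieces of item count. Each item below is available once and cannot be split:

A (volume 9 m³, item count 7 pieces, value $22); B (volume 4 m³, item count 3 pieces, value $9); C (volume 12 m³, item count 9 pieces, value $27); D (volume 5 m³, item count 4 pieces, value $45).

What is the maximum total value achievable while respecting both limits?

$67

Feasible sets respecting both limits:
- A+D: volume 14, item count 11, value 67
- B+D: volume 9, item count 7, value 54
- D: volume 5, item count 4, value 45
- A+B: volume 13, item count 10, value 31
Best: $67.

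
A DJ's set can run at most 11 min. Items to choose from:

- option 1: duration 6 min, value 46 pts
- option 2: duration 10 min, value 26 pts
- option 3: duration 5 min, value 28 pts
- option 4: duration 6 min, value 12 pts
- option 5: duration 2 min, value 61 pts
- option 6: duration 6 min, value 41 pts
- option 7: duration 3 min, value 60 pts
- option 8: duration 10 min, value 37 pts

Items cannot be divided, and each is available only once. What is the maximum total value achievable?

167 pts

Check high-value combinations within 11 min:
- option 1+option 5+option 7: duration 6+2+3=11, value 46+61+60=167
- option 5+option 6+option 7: duration 2+6+3=11, value 61+41+60=162
- option 3+option 5+option 7: duration 5+2+3=10, value 28+61+60=149
Best: 167 pts.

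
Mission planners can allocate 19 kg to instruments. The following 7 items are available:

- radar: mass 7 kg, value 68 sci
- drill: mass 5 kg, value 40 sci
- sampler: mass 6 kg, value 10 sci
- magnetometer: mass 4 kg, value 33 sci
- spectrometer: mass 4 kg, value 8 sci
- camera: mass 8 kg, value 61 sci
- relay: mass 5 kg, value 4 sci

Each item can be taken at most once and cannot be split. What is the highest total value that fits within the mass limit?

This is a 0/1 knapsack; check combinations near the capacity.
- radar+magnetometer+camera: mass 7+4+8=19, value 68+33+61=162
- radar+drill+magnetometer: mass 7+5+4=16, value 68+40+33=141
- radar+spectrometer+camera: mass 7+4+8=19, value 68+8+61=137
- drill+magnetometer+camera: mass 5+4+8=17, value 40+33+61=134
- radar+camera: mass 7+8=15, value 68+61=129
Best: 162 sci.

162 sci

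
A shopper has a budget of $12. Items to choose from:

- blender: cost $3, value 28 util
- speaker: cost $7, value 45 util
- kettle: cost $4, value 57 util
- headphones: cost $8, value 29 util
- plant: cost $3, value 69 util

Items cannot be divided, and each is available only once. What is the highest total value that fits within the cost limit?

154 util

Check high-value combinations within $12:
- blender+kettle+plant: cost 3+4+3=10, value 28+57+69=154
- kettle+plant: cost 4+3=7, value 57+69=126
- speaker+plant: cost 7+3=10, value 45+69=114
- speaker+kettle: cost 7+4=11, value 45+57=102
- headphones+plant: cost 8+3=11, value 29+69=98
Best: 154 util.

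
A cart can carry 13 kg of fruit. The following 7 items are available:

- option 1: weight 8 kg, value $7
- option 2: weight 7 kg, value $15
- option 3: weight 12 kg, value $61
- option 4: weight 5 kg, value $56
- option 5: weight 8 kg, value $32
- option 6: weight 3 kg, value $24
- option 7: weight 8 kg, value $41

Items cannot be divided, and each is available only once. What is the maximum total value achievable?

$97

Check high-value combinations within 13 kg:
- option 4+option 7: weight 5+8=13, value 56+41=97
- option 4+option 5: weight 5+8=13, value 56+32=88
- option 4+option 6: weight 5+3=8, value 56+24=80
- option 2+option 4: weight 7+5=12, value 15+56=71
Best: $97.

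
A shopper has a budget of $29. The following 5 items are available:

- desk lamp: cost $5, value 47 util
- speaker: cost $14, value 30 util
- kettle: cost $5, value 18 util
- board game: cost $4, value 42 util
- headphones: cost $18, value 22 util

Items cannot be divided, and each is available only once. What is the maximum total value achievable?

137 util

This is a 0/1 knapsack; check combinations near the capacity.
- desk lamp+speaker+kettle+board game: cost 5+14+5+4=28, value 47+30+18+42=137
- desk lamp+speaker+board game: cost 5+14+4=23, value 47+30+42=119
- desk lamp+board game+headphones: cost 5+4+18=27, value 47+42+22=111
- desk lamp+kettle+board game: cost 5+5+4=14, value 47+18+42=107
- desk lamp+speaker+kettle: cost 5+14+5=24, value 47+30+18=95
Best: 137 util.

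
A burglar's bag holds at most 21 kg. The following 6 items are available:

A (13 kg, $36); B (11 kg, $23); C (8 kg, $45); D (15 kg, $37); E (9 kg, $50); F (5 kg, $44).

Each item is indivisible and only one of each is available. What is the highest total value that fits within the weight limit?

$95

This is a 0/1 knapsack; check combinations near the capacity.
- C+E: weight 8+9=17, value 45+50=95
- E+F: weight 9+5=14, value 50+44=94
- C+F: weight 8+5=13, value 45+44=89
Best: $95.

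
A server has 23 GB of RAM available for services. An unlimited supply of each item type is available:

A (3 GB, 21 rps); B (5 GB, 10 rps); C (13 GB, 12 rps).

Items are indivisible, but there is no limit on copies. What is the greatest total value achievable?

147 rps

Best value-per-unit is A at 21/3, and filling with it alone uses memory 7×3=21. No mix of the others beats 7×21 = 147.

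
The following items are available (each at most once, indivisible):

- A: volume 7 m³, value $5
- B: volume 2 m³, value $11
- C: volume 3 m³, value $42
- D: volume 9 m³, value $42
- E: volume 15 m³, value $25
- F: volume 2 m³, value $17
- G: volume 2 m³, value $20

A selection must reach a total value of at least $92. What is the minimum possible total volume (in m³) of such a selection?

14

Subsets with value ≥ 92, sorted by total volume:
- C+D+G: volume 14, value 104
- C+D+F: volume 14, value 101
- B+C+D: volume 14, value 95
Minimum volume: 14 m³.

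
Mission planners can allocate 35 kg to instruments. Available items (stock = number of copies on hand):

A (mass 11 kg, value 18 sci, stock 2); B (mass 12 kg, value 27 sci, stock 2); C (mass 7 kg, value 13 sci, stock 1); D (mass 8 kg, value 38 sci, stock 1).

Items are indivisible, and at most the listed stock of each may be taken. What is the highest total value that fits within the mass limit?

Best selections within mass 35 and stock limits:
- 2×B + 1×D: mass 32, value 92
- 1×A + 1×B + 1×D: mass 31, value 83
Best: 92 sci.

92 sci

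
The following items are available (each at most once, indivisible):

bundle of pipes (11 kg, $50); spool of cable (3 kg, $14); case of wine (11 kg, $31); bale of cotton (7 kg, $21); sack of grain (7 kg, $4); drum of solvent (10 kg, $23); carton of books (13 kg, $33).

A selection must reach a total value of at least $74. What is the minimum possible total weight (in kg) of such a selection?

21

Subsets with value ≥ 74, sorted by total weight:
- bundle of pipes+spool of cable+bale of cotton: weight 21, value 85
- bundle of pipes+case of wine: weight 22, value 81
- bundle of pipes+spool of cable+drum of solvent: weight 24, value 87
Minimum weight: 21 kg.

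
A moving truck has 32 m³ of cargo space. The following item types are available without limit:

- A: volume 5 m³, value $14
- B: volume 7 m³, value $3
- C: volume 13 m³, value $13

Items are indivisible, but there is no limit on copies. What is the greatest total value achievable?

Best value-per-unit is A at 14/5, and filling with it alone uses volume 6×5=30. No mix of the others beats 6×14 = 84.

$84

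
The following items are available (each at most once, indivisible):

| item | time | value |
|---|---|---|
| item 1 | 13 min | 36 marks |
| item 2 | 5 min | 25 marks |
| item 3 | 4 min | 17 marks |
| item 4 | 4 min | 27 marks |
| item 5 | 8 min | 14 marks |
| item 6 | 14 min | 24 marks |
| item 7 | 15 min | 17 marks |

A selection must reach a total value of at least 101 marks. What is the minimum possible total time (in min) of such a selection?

Subsets with value ≥ 101, sorted by total time:
- item 1+item 2+item 3+item 4: time 26, value 105
- item 1+item 2+item 4+item 5: time 30, value 102
- item 1+item 2+item 3+item 4+item 5: time 34, value 119
- item 2+item 3+item 4+item 5+item 6: time 35, value 107
Minimum time: 26 min.

26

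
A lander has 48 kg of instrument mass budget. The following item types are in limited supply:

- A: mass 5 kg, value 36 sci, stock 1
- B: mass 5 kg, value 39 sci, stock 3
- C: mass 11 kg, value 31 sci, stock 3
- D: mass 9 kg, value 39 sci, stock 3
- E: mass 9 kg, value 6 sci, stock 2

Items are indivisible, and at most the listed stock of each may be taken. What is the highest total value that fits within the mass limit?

270 sci

Best selections within mass 48 and stock limits:
- 1×A + 3×B + 3×D: mass 47, value 270
- 1×A + 3×B + 2×D + 1×E: mass 47, value 237
- 3×B + 3×D: mass 42, value 234
- 1×A + 3×B + 2×D: mass 38, value 231
Best: 270 sci.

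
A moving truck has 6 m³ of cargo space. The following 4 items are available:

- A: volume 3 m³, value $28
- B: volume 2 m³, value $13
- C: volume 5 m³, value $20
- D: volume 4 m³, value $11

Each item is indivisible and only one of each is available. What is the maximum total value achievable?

Check high-value combinations within 6 m³:
- A+B: volume 3+2=5, value 28+13=41
- A: volume 3, value 28
- B+D: volume 2+4=6, value 13+11=24
- C: volume 5, value 20
Best: $41.

$41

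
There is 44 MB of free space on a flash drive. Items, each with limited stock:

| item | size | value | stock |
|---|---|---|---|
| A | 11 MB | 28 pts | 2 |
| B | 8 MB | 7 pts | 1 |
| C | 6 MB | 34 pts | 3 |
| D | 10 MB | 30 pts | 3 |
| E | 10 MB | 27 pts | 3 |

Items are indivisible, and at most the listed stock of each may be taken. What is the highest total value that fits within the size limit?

162 pts

Top feasible selections:
- 3×C + 2×D: size 38, value 162
- 1×A + 3×C + 1×D: size 39, value 160
- 3×C + 1×D + 1×E: size 38, value 159
Best: 162 pts.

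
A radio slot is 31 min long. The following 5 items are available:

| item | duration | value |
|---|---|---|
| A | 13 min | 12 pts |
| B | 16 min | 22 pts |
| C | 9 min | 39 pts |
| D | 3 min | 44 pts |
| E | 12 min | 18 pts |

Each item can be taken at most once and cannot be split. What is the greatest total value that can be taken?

105 pts

Check high-value combinations within 31 min:
- B+C+D: duration 16+9+3=28, value 22+39+44=105
- C+D+E: duration 9+3+12=24, value 39+44+18=101
- A+C+D: duration 13+9+3=25, value 12+39+44=95
- B+D+E: duration 16+3+12=31, value 22+44+18=84
- C+D: duration 9+3=12, value 39+44=83
Best: 105 pts.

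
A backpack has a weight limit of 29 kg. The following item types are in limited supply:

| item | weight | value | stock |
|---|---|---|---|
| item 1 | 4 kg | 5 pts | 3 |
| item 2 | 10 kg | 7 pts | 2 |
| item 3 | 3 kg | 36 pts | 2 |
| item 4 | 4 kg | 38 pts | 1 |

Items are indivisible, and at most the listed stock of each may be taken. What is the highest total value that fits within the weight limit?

Best selections within weight 29 and stock limits:
- 2×item 1 + 1×item 2 + 2×item 3 + 1×item 4: weight 28, value 127
- 3×item 1 + 2×item 3 + 1×item 4: weight 22, value 125
- 1×item 1 + 1×item 2 + 2×item 3 + 1×item 4: weight 24, value 122
Best: 127 pts.

127 pts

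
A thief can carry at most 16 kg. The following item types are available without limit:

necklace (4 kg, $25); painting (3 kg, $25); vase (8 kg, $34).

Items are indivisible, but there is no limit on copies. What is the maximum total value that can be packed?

$125

Best value-per-unit is painting at 25/3; filling with it alone gives 5×25 = 125.
Optimal mix: 1×necklace + 4×painting → weight 16, value 125.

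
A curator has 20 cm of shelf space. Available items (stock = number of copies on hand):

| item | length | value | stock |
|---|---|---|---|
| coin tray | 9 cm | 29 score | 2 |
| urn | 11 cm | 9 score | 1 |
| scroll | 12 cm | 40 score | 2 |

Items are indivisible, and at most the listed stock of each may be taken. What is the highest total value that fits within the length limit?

58 score

Top feasible selections:
- 2×coin tray: length 18, value 58
- 1×scroll: length 12, value 40
- 1×coin tray + 1×urn: length 20, value 38
Best: 58 score.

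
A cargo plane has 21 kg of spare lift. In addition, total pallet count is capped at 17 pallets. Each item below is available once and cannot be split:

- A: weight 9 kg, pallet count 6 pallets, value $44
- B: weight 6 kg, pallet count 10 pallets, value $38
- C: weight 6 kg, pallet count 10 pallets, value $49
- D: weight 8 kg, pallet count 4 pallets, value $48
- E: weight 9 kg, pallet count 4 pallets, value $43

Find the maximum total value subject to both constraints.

$97

Feasible sets respecting both limits:
- C+D: weight 14, pallet count 14, value 97
- A+C: weight 15, pallet count 16, value 93
- A+D: weight 17, pallet count 10, value 92
- C+E: weight 15, pallet count 14, value 92
Best: $97.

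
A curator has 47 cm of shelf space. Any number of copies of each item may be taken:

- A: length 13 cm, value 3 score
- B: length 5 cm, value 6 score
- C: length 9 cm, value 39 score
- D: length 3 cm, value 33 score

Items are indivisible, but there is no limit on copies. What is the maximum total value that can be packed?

495 score

Best value-per-unit is D at 33/3, and filling with it alone uses length 15×3=45. No mix of the others beats 15×33 = 495.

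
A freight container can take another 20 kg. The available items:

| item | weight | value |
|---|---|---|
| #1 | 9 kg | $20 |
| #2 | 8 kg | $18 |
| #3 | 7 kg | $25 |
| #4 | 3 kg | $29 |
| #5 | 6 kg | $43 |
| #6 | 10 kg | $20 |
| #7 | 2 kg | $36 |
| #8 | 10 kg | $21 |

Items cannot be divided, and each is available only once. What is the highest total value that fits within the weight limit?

Check high-value combinations within 20 kg:
- #3+#4+#5+#7: weight 7+3+6+2=18, value 25+29+43+36=133
- #1+#4+#5+#7: weight 9+3+6+2=20, value 20+29+43+36=128
- #2+#4+#5+#7: weight 8+3+6+2=19, value 18+29+43+36=126
- #4+#5+#7: weight 3+6+2=11, value 29+43+36=108
- #2+#3+#4+#7: weight 8+7+3+2=20, value 18+25+29+36=108
Best: $133.

$133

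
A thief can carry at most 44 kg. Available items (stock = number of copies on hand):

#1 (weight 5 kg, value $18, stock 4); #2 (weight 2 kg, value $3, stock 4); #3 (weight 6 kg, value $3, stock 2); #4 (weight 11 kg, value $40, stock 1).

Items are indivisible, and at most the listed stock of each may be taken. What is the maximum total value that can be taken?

$124

Top feasible selections:
- 4×#1 + 4×#2 + 1×#4: weight 39, value 124
- 4×#1 + 3×#2 + 1×#3 + 1×#4: weight 43, value 124
- 4×#1 + 3×#2 + 1×#4: weight 37, value 121
- 4×#1 + 2×#2 + 1×#3 + 1×#4: weight 41, value 121
Best: $124.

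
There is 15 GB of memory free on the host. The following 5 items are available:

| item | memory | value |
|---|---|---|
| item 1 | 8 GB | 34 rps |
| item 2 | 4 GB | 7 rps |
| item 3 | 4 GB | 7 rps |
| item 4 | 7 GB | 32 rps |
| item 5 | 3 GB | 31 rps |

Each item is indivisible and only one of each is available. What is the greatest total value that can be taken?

This is a 0/1 knapsack; check combinations near the capacity.
- item 1+item 2+item 5: memory 8+4+3=15, value 34+7+31=72
- item 1+item 3+item 5: memory 8+4+3=15, value 34+7+31=72
- item 2+item 4+item 5: memory 4+7+3=14, value 7+32+31=70
Best: 72 rps.

72 rps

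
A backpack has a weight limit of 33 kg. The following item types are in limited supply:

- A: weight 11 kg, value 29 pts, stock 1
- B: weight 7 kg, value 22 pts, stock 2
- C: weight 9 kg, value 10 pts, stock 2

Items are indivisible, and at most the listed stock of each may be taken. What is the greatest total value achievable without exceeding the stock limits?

73 pts

Best selections within weight 33 and stock limits:
- 1×A + 2×B: weight 25, value 73
- 2×B + 2×C: weight 32, value 64
- 1×A + 1×B + 1×C: weight 27, value 61
- 2×B + 1×C: weight 23, value 54
Best: 73 pts.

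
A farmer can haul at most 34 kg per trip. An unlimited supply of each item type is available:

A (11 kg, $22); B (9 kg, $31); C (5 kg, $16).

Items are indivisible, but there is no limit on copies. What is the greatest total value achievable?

Best value-per-unit is B at 31/9; filling with it alone gives 3×31 = 93.
Optimal mix: 1×B + 5×C → weight 34, value 111.

$111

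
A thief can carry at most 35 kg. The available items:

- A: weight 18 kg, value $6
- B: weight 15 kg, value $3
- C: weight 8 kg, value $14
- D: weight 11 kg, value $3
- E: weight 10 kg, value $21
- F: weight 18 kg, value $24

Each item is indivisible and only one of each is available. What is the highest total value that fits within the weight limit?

This is a 0/1 knapsack; check combinations near the capacity.
- E+F: weight 10+18=28, value 21+24=45
- C+F: weight 8+18=26, value 14+24=38
- C+D+E: weight 8+11+10=29, value 14+3+21=38
Best: $45.

$45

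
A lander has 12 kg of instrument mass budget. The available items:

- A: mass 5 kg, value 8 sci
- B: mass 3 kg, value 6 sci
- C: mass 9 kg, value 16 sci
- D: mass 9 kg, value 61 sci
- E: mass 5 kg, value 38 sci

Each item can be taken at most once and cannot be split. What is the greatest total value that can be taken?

67 sci

Check high-value combinations within 12 kg:
- B+D: mass 3+9=12, value 6+61=67
- D: mass 9, value 61
- A+E: mass 5+5=10, value 8+38=46
- B+E: mass 3+5=8, value 6+38=44
Best: 67 sci.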